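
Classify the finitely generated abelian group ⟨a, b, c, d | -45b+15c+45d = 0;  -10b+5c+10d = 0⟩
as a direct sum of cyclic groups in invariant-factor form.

Answer: M ≅ ℤ^2 ⊕ ℤ/5 ⊕ ℤ/15

Derivation:
rank_ℚ(R)=2; free=4−2=2
SNF(R) diag = [5, 15] → torsion [5, 15]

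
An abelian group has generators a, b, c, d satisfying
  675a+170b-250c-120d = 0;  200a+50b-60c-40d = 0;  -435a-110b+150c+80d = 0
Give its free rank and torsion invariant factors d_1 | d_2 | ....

rank_ℚ(R)=3; free=4−3=1
SNF(R) diag = [5, 10, 20] → torsion [5, 10, 20]

Answer: M ≅ ℤ^1 ⊕ ℤ/5 ⊕ ℤ/10 ⊕ ℤ/20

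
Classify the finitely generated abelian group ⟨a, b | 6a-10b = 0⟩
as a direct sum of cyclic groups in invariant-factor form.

rank_ℚ(R)=1; free=2−1=1
SNF(R) diag = [2] → torsion [2]

Answer: M ≅ ℤ^1 ⊕ ℤ/2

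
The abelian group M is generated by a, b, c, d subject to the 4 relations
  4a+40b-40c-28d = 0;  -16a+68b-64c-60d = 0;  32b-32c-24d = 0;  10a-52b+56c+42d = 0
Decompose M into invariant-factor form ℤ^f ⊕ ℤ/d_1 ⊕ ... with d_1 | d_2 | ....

rank_ℚ(R)=4; free=4−4=0
SNF(R) diag = [2, 4, 8, 8] → torsion [2, 4, 8, 8]

Answer: M ≅ ℤ/2 ⊕ ℤ/4 ⊕ ℤ/8 ⊕ ℤ/8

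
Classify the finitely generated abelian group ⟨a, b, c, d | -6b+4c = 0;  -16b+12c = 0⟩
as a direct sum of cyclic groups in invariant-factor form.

Answer: M ≅ ℤ^2 ⊕ ℤ/2 ⊕ ℤ/4

Derivation:
rank_ℚ(R)=2; free=4−2=2
SNF(R) diag = [2, 4] → torsion [2, 4]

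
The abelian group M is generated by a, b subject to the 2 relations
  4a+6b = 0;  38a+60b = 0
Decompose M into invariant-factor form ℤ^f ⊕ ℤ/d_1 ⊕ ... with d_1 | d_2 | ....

rank_ℚ(R)=2; free=2−2=0
SNF(R) diag = [2, 6] → torsion [2, 6]

Answer: M ≅ ℤ/2 ⊕ ℤ/6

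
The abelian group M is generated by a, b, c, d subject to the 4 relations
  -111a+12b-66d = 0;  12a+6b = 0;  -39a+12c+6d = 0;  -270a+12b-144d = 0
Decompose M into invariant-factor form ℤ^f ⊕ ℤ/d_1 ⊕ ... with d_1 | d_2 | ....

Answer: M ≅ ℤ/3 ⊕ ℤ/6 ⊕ ℤ/12 ⊕ ℤ/12

Derivation:
rank_ℚ(R)=4; free=4−4=0
SNF(R) diag = [3, 6, 12, 12] → torsion [3, 6, 12, 12]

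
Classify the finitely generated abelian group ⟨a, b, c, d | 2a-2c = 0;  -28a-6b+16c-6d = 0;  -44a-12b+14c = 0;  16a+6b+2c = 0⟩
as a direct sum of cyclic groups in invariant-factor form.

rank_ℚ(R)=4; free=4−4=0
SNF(R) diag = [2, 6, 6, 6] → torsion [2, 6, 6, 6]

Answer: M ≅ ℤ/2 ⊕ ℤ/6 ⊕ ℤ/6 ⊕ ℤ/6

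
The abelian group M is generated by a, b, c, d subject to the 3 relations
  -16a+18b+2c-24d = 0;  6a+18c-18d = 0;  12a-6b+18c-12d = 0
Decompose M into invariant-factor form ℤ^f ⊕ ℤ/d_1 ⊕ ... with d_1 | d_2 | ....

Answer: M ≅ ℤ^1 ⊕ ℤ/2 ⊕ ℤ/6 ⊕ ℤ/12

Derivation:
rank_ℚ(R)=3; free=4−3=1
SNF(R) diag = [2, 6, 12] → torsion [2, 6, 12]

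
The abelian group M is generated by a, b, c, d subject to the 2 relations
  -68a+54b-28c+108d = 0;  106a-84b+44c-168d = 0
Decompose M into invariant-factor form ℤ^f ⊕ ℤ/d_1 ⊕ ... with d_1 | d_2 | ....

Answer: M ≅ ℤ^2 ⊕ ℤ/2 ⊕ ℤ/6

Derivation:
rank_ℚ(R)=2; free=4−2=2
SNF(R) diag = [2, 6] → torsion [2, 6]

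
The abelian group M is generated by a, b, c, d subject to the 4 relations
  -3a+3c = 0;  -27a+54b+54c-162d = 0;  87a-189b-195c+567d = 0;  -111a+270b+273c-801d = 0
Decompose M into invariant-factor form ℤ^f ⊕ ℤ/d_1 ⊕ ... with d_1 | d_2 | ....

rank_ℚ(R)=4; free=4−4=0
SNF(R) diag = [3, 9, 27, 27] → torsion [3, 9, 27, 27]

Answer: M ≅ ℤ/3 ⊕ ℤ/9 ⊕ ℤ/27 ⊕ ℤ/27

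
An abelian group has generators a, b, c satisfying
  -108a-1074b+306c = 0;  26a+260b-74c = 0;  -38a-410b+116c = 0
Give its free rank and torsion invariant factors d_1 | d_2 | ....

Answer: M ≅ ℤ/2 ⊕ ℤ/6 ⊕ ℤ/12

Derivation:
rank_ℚ(R)=3; free=3−3=0
SNF(R) diag = [2, 6, 12] → torsion [2, 6, 12]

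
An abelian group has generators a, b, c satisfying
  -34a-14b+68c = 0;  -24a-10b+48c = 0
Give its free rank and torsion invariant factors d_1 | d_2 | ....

Answer: M ≅ ℤ^1 ⊕ ℤ/2 ⊕ ℤ/2

Derivation:
rank_ℚ(R)=2; free=3−2=1
SNF(R) diag = [2, 2] → torsion [2, 2]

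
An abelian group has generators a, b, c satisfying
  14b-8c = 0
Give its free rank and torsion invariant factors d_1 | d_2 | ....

rank_ℚ(R)=1; free=3−1=2
SNF(R) diag = [2] → torsion [2]

Answer: M ≅ ℤ^2 ⊕ ℤ/2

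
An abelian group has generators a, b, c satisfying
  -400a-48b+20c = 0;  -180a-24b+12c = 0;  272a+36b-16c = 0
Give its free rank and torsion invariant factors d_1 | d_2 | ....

rank_ℚ(R)=3; free=3−3=0
SNF(R) diag = [4, 12, 36] → torsion [4, 12, 36]

Answer: M ≅ ℤ/4 ⊕ ℤ/12 ⊕ ℤ/36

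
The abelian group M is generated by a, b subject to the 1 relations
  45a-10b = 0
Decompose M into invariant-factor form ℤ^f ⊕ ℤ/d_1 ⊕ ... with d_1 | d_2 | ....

rank_ℚ(R)=1; free=2−1=1
SNF(R) diag = [5] → torsion [5]

Answer: M ≅ ℤ^1 ⊕ ℤ/5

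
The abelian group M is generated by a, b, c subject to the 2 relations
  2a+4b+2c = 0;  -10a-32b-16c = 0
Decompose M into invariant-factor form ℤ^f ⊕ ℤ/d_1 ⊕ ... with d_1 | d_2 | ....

Answer: M ≅ ℤ^1 ⊕ ℤ/2 ⊕ ℤ/6

Derivation:
rank_ℚ(R)=2; free=3−2=1
SNF(R) diag = [2, 6] → torsion [2, 6]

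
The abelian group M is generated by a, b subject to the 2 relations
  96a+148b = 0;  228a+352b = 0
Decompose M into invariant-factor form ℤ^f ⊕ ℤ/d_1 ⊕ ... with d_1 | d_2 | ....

rank_ℚ(R)=2; free=2−2=0
SNF(R) diag = [4, 12] → torsion [4, 12]

Answer: M ≅ ℤ/4 ⊕ ℤ/12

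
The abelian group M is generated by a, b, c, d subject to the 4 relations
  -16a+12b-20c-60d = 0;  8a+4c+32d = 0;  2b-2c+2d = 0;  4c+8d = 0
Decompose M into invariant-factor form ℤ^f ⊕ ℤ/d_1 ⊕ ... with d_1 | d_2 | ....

Answer: M ≅ ℤ/2 ⊕ ℤ/4 ⊕ ℤ/8 ⊕ ℤ/8

Derivation:
rank_ℚ(R)=4; free=4−4=0
SNF(R) diag = [2, 4, 8, 8] → torsion [2, 4, 8, 8]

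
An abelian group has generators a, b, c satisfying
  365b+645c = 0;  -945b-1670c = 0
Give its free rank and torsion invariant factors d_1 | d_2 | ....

Answer: M ≅ ℤ^1 ⊕ ℤ/5 ⊕ ℤ/5

Derivation:
rank_ℚ(R)=2; free=3−2=1
SNF(R) diag = [5, 5] → torsion [5, 5]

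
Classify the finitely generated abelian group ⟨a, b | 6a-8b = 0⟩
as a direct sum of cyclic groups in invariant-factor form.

Answer: M ≅ ℤ^1 ⊕ ℤ/2

Derivation:
rank_ℚ(R)=1; free=2−1=1
SNF(R) diag = [2] → torsion [2]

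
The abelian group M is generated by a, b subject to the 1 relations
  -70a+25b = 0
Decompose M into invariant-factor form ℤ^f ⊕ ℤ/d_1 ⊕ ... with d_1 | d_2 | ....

Answer: M ≅ ℤ^1 ⊕ ℤ/5

Derivation:
rank_ℚ(R)=1; free=2−1=1
SNF(R) diag = [5] → torsion [5]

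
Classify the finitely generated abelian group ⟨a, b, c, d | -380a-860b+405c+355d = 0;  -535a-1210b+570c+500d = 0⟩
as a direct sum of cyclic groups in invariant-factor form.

Answer: M ≅ ℤ^2 ⊕ ℤ/5 ⊕ ℤ/15

Derivation:
rank_ℚ(R)=2; free=4−2=2
SNF(R) diag = [5, 15] → torsion [5, 15]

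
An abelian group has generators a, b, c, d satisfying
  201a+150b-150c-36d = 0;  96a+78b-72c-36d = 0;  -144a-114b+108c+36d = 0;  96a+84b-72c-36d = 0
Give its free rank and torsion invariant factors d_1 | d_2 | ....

Answer: M ≅ ℤ/3 ⊕ ℤ/6 ⊕ ℤ/12 ⊕ ℤ/36

Derivation:
rank_ℚ(R)=4; free=4−4=0
SNF(R) diag = [3, 6, 12, 36] → torsion [3, 6, 12, 36]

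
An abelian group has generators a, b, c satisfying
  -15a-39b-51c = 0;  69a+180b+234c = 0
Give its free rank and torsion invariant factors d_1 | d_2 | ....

Answer: M ≅ ℤ^1 ⊕ ℤ/3 ⊕ ℤ/3

Derivation:
rank_ℚ(R)=2; free=3−2=1
SNF(R) diag = [3, 3] → torsion [3, 3]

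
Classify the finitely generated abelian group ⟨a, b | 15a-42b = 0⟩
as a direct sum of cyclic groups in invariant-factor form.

rank_ℚ(R)=1; free=2−1=1
SNF(R) diag = [3] → torsion [3]

Answer: M ≅ ℤ^1 ⊕ ℤ/3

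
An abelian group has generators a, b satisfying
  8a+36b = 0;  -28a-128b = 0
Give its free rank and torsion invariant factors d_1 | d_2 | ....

Answer: M ≅ ℤ/4 ⊕ ℤ/4

Derivation:
rank_ℚ(R)=2; free=2−2=0
SNF(R) diag = [4, 4] → torsion [4, 4]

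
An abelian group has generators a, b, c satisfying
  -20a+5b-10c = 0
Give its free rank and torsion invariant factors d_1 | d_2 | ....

Answer: M ≅ ℤ^2 ⊕ ℤ/5

Derivation:
rank_ℚ(R)=1; free=3−1=2
SNF(R) diag = [5] → torsion [5]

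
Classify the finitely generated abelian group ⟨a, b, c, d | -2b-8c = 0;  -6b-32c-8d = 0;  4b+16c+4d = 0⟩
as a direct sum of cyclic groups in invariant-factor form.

Answer: M ≅ ℤ^1 ⊕ ℤ/2 ⊕ ℤ/4 ⊕ ℤ/8

Derivation:
rank_ℚ(R)=3; free=4−3=1
SNF(R) diag = [2, 4, 8] → torsion [2, 4, 8]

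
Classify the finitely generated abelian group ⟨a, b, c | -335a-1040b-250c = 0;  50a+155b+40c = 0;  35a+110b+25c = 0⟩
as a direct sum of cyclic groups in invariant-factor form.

Answer: M ≅ ℤ/5 ⊕ ℤ/15 ⊕ ℤ/15

Derivation:
rank_ℚ(R)=3; free=3−3=0
SNF(R) diag = [5, 15, 15] → torsion [5, 15, 15]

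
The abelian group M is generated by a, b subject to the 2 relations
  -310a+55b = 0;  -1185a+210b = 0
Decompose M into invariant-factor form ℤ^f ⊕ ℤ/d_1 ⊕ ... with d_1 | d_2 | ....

Answer: M ≅ ℤ/5 ⊕ ℤ/15

Derivation:
rank_ℚ(R)=2; free=2−2=0
SNF(R) diag = [5, 15] → torsion [5, 15]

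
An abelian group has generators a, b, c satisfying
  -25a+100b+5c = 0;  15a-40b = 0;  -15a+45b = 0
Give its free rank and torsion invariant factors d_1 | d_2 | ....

rank_ℚ(R)=3; free=3−3=0
SNF(R) diag = [5, 5, 15] → torsion [5, 5, 15]

Answer: M ≅ ℤ/5 ⊕ ℤ/5 ⊕ ℤ/15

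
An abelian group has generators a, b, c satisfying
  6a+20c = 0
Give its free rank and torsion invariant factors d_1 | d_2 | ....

rank_ℚ(R)=1; free=3−1=2
SNF(R) diag = [2] → torsion [2]

Answer: M ≅ ℤ^2 ⊕ ℤ/2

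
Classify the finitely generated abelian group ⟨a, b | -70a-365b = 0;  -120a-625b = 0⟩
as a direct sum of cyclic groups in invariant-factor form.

Answer: M ≅ ℤ/5 ⊕ ℤ/10

Derivation:
rank_ℚ(R)=2; free=2−2=0
SNF(R) diag = [5, 10] → torsion [5, 10]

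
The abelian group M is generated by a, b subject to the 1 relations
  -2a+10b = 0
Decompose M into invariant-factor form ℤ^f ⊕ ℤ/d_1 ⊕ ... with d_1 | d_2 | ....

rank_ℚ(R)=1; free=2−1=1
SNF(R) diag = [2] → torsion [2]

Answer: M ≅ ℤ^1 ⊕ ℤ/2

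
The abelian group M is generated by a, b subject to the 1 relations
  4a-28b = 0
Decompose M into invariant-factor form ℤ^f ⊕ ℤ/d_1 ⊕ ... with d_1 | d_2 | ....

Answer: M ≅ ℤ^1 ⊕ ℤ/4

Derivation:
rank_ℚ(R)=1; free=2−1=1
SNF(R) diag = [4] → torsion [4]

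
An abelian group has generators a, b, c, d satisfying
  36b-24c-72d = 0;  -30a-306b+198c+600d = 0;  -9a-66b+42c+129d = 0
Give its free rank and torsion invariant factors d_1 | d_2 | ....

Answer: M ≅ ℤ^1 ⊕ ℤ/3 ⊕ ℤ/6 ⊕ ℤ/12

Derivation:
rank_ℚ(R)=3; free=4−3=1
SNF(R) diag = [3, 6, 12] → torsion [3, 6, 12]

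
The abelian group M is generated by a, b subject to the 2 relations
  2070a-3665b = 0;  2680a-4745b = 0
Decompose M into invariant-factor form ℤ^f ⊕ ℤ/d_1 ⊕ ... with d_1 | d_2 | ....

rank_ℚ(R)=2; free=2−2=0
SNF(R) diag = [5, 10] → torsion [5, 10]

Answer: M ≅ ℤ/5 ⊕ ℤ/10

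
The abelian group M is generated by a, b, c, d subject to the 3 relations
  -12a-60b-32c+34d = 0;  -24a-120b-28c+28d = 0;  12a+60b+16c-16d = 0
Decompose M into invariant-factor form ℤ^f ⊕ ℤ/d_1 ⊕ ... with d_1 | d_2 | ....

rank_ℚ(R)=3; free=4−3=1
SNF(R) diag = [2, 4, 12] → torsion [2, 4, 12]

Answer: M ≅ ℤ^1 ⊕ ℤ/2 ⊕ ℤ/4 ⊕ ℤ/12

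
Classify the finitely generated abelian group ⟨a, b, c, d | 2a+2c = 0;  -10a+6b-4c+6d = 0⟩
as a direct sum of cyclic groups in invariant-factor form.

rank_ℚ(R)=2; free=4−2=2
SNF(R) diag = [2, 6] → torsion [2, 6]

Answer: M ≅ ℤ^2 ⊕ ℤ/2 ⊕ ℤ/6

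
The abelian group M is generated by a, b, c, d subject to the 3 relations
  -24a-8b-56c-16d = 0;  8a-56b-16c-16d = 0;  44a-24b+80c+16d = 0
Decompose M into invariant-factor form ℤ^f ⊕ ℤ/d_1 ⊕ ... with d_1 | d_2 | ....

rank_ℚ(R)=3; free=4−3=1
SNF(R) diag = [4, 8, 8] → torsion [4, 8, 8]

Answer: M ≅ ℤ^1 ⊕ ℤ/4 ⊕ ℤ/8 ⊕ ℤ/8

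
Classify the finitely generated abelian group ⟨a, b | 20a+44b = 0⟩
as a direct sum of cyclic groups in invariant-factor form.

rank_ℚ(R)=1; free=2−1=1
SNF(R) diag = [4] → torsion [4]

Answer: M ≅ ℤ^1 ⊕ ℤ/4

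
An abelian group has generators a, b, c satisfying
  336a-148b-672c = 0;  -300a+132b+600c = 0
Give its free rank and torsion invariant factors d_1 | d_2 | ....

Answer: M ≅ ℤ^1 ⊕ ℤ/4 ⊕ ℤ/12

Derivation:
rank_ℚ(R)=2; free=3−2=1
SNF(R) diag = [4, 12] → torsion [4, 12]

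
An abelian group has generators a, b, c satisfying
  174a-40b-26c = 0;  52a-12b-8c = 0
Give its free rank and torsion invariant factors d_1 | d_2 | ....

Answer: M ≅ ℤ^1 ⊕ ℤ/2 ⊕ ℤ/4

Derivation:
rank_ℚ(R)=2; free=3−2=1
SNF(R) diag = [2, 4] → torsion [2, 4]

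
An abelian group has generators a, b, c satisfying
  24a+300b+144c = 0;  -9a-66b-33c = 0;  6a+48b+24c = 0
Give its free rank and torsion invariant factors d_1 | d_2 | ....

rank_ℚ(R)=3; free=3−3=0
SNF(R) diag = [3, 6, 12] → torsion [3, 6, 12]

Answer: M ≅ ℤ/3 ⊕ ℤ/6 ⊕ ℤ/12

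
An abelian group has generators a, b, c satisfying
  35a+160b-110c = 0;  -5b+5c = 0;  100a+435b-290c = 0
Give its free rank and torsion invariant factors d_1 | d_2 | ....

rank_ℚ(R)=3; free=3−3=0
SNF(R) diag = [5, 5, 15] → torsion [5, 5, 15]

Answer: M ≅ ℤ/5 ⊕ ℤ/5 ⊕ ℤ/15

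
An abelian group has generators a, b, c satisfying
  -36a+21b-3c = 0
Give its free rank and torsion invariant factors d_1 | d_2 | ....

Answer: M ≅ ℤ^2 ⊕ ℤ/3

Derivation:
rank_ℚ(R)=1; free=3−1=2
SNF(R) diag = [3] → torsion [3]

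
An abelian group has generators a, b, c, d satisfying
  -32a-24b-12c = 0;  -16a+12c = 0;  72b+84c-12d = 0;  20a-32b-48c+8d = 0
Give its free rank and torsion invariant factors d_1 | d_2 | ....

Answer: M ≅ ℤ/4 ⊕ ℤ/4 ⊕ ℤ/12 ⊕ ℤ/24

Derivation:
rank_ℚ(R)=4; free=4−4=0
SNF(R) diag = [4, 4, 12, 24] → torsion [4, 4, 12, 24]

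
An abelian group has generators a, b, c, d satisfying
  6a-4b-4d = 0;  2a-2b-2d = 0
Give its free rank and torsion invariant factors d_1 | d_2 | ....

Answer: M ≅ ℤ^2 ⊕ ℤ/2 ⊕ ℤ/2

Derivation:
rank_ℚ(R)=2; free=4−2=2
SNF(R) diag = [2, 2] → torsion [2, 2]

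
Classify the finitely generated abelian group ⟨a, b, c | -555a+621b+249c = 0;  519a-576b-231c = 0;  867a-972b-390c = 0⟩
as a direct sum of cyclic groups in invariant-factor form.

rank_ℚ(R)=3; free=3−3=0
SNF(R) diag = [3, 9, 27] → torsion [3, 9, 27]

Answer: M ≅ ℤ/3 ⊕ ℤ/9 ⊕ ℤ/27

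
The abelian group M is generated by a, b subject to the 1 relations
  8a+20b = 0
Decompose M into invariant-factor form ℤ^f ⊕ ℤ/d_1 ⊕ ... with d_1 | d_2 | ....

Answer: M ≅ ℤ^1 ⊕ ℤ/4

Derivation:
rank_ℚ(R)=1; free=2−1=1
SNF(R) diag = [4] → torsion [4]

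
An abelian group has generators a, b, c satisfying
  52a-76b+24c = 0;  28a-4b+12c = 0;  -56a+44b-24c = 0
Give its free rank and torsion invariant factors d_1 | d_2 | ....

Answer: M ≅ ℤ/4 ⊕ ℤ/12 ⊕ ℤ/36

Derivation:
rank_ℚ(R)=3; free=3−3=0
SNF(R) diag = [4, 12, 36] → torsion [4, 12, 36]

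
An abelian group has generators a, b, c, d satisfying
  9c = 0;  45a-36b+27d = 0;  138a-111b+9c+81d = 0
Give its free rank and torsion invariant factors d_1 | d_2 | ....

Answer: M ≅ ℤ^1 ⊕ ℤ/3 ⊕ ℤ/9 ⊕ ℤ/9

Derivation:
rank_ℚ(R)=3; free=4−3=1
SNF(R) diag = [3, 9, 9] → torsion [3, 9, 9]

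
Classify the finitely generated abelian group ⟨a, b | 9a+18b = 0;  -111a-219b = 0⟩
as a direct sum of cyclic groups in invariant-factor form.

rank_ℚ(R)=2; free=2−2=0
SNF(R) diag = [3, 9] → torsion [3, 9]

Answer: M ≅ ℤ/3 ⊕ ℤ/9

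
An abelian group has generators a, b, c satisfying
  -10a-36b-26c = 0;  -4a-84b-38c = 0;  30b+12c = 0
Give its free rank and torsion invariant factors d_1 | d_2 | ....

Answer: M ≅ ℤ/2 ⊕ ℤ/6 ⊕ ℤ/6

Derivation:
rank_ℚ(R)=3; free=3−3=0
SNF(R) diag = [2, 6, 6] → torsion [2, 6, 6]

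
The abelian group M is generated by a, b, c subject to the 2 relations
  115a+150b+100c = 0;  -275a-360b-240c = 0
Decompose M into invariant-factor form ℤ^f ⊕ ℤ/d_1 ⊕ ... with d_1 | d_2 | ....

Answer: M ≅ ℤ^1 ⊕ ℤ/5 ⊕ ℤ/10

Derivation:
rank_ℚ(R)=2; free=3−2=1
SNF(R) diag = [5, 10] → torsion [5, 10]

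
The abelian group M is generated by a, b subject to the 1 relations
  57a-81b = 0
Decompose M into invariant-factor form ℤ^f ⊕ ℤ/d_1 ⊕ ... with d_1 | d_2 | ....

rank_ℚ(R)=1; free=2−1=1
SNF(R) diag = [3] → torsion [3]

Answer: M ≅ ℤ^1 ⊕ ℤ/3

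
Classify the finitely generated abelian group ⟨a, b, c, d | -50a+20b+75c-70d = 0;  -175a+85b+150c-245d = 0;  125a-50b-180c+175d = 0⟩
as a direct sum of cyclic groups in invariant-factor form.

rank_ℚ(R)=3; free=4−3=1
SNF(R) diag = [5, 15, 15] → torsion [5, 15, 15]

Answer: M ≅ ℤ^1 ⊕ ℤ/5 ⊕ ℤ/15 ⊕ ℤ/15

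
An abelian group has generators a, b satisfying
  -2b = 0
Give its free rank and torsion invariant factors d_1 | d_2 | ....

rank_ℚ(R)=1; free=2−1=1
SNF(R) diag = [2] → torsion [2]

Answer: M ≅ ℤ^1 ⊕ ℤ/2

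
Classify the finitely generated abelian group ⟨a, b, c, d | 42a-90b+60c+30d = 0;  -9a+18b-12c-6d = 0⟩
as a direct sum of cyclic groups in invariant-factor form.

Answer: M ≅ ℤ^2 ⊕ ℤ/3 ⊕ ℤ/6

Derivation:
rank_ℚ(R)=2; free=4−2=2
SNF(R) diag = [3, 6] → torsion [3, 6]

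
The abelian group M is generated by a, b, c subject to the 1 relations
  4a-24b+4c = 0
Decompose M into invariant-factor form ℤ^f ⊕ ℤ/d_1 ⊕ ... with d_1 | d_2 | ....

Answer: M ≅ ℤ^2 ⊕ ℤ/4

Derivation:
rank_ℚ(R)=1; free=3−1=2
SNF(R) diag = [4] → torsion [4]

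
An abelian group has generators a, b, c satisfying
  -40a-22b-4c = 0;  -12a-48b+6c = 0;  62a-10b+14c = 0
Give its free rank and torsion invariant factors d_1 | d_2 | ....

Answer: M ≅ ℤ/2 ⊕ ℤ/6 ⊕ ℤ/18

Derivation:
rank_ℚ(R)=3; free=3−3=0
SNF(R) diag = [2, 6, 18] → torsion [2, 6, 18]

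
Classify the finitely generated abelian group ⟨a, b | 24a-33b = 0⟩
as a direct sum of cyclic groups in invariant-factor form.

Answer: M ≅ ℤ^1 ⊕ ℤ/3

Derivation:
rank_ℚ(R)=1; free=2−1=1
SNF(R) diag = [3] → torsion [3]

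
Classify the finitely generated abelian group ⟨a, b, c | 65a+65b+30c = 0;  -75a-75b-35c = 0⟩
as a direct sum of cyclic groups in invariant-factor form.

Answer: M ≅ ℤ^1 ⊕ ℤ/5 ⊕ ℤ/5

Derivation:
rank_ℚ(R)=2; free=3−2=1
SNF(R) diag = [5, 5] → torsion [5, 5]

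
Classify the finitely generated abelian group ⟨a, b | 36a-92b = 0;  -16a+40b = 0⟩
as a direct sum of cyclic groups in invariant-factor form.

Answer: M ≅ ℤ/4 ⊕ ℤ/8

Derivation:
rank_ℚ(R)=2; free=2−2=0
SNF(R) diag = [4, 8] → torsion [4, 8]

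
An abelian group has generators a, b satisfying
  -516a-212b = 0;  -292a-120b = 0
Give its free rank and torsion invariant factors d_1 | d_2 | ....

rank_ℚ(R)=2; free=2−2=0
SNF(R) diag = [4, 4] → torsion [4, 4]

Answer: M ≅ ℤ/4 ⊕ ℤ/4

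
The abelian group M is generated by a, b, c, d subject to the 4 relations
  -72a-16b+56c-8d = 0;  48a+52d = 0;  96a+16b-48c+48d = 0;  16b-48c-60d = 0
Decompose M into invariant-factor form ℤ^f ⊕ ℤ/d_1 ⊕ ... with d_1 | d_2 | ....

Answer: M ≅ ℤ/4 ⊕ ℤ/8 ⊕ ℤ/16 ⊕ ℤ/48

Derivation:
rank_ℚ(R)=4; free=4−4=0
SNF(R) diag = [4, 8, 16, 48] → torsion [4, 8, 16, 48]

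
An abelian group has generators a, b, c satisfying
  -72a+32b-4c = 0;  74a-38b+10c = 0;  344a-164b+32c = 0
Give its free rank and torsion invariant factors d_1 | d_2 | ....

rank_ℚ(R)=3; free=3−3=0
SNF(R) diag = [2, 4, 4] → torsion [2, 4, 4]

Answer: M ≅ ℤ/2 ⊕ ℤ/4 ⊕ ℤ/4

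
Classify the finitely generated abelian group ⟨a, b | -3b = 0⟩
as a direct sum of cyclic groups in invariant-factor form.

rank_ℚ(R)=1; free=2−1=1
SNF(R) diag = [3] → torsion [3]

Answer: M ≅ ℤ^1 ⊕ ℤ/3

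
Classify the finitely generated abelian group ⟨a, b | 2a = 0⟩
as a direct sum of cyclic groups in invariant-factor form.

Answer: M ≅ ℤ^1 ⊕ ℤ/2

Derivation:
rank_ℚ(R)=1; free=2−1=1
SNF(R) diag = [2] → torsion [2]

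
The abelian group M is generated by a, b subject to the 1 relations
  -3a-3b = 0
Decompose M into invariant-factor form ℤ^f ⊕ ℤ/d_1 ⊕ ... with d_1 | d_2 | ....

Answer: M ≅ ℤ^1 ⊕ ℤ/3

Derivation:
rank_ℚ(R)=1; free=2−1=1
SNF(R) diag = [3] → torsion [3]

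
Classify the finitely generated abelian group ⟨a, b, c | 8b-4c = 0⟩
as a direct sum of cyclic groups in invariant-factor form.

Answer: M ≅ ℤ^2 ⊕ ℤ/4

Derivation:
rank_ℚ(R)=1; free=3−1=2
SNF(R) diag = [4] → torsion [4]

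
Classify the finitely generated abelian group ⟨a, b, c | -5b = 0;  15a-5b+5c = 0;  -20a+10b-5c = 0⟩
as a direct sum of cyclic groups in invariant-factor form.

rank_ℚ(R)=3; free=3−3=0
SNF(R) diag = [5, 5, 5] → torsion [5, 5, 5]

Answer: M ≅ ℤ/5 ⊕ ℤ/5 ⊕ ℤ/5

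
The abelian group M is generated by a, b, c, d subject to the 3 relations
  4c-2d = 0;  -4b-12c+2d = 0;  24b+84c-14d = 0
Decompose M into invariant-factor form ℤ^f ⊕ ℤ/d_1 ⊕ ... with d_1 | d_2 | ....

Answer: M ≅ ℤ^1 ⊕ ℤ/2 ⊕ ℤ/4 ⊕ ℤ/8

Derivation:
rank_ℚ(R)=3; free=4−3=1
SNF(R) diag = [2, 4, 8] → torsion [2, 4, 8]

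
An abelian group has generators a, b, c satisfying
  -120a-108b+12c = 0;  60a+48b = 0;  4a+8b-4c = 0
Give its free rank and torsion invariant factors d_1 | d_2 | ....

Answer: M ≅ ℤ/4 ⊕ ℤ/12 ⊕ ℤ/12

Derivation:
rank_ℚ(R)=3; free=3−3=0
SNF(R) diag = [4, 12, 12] → torsion [4, 12, 12]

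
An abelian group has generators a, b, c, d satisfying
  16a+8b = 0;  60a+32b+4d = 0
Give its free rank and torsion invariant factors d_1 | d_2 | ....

Answer: M ≅ ℤ^2 ⊕ ℤ/4 ⊕ ℤ/8

Derivation:
rank_ℚ(R)=2; free=4−2=2
SNF(R) diag = [4, 8] → torsion [4, 8]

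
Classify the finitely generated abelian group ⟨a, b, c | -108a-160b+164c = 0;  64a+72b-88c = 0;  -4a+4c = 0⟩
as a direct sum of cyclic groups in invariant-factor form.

rank_ℚ(R)=3; free=3−3=0
SNF(R) diag = [4, 8, 24] → torsion [4, 8, 24]

Answer: M ≅ ℤ/4 ⊕ ℤ/8 ⊕ ℤ/24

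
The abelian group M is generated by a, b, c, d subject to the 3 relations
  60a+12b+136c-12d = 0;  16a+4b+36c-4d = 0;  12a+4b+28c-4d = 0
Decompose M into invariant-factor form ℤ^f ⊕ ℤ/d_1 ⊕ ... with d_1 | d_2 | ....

Answer: M ≅ ℤ^1 ⊕ ℤ/4 ⊕ ℤ/4 ⊕ ℤ/4

Derivation:
rank_ℚ(R)=3; free=4−3=1
SNF(R) diag = [4, 4, 4] → torsion [4, 4, 4]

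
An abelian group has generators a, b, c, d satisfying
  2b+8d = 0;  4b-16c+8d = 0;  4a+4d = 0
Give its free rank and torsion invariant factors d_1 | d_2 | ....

Answer: M ≅ ℤ^1 ⊕ ℤ/2 ⊕ ℤ/4 ⊕ ℤ/8

Derivation:
rank_ℚ(R)=3; free=4−3=1
SNF(R) diag = [2, 4, 8] → torsion [2, 4, 8]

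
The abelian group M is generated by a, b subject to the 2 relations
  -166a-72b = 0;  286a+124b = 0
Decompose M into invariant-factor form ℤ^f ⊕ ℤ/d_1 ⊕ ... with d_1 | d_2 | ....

rank_ℚ(R)=2; free=2−2=0
SNF(R) diag = [2, 4] → torsion [2, 4]

Answer: M ≅ ℤ/2 ⊕ ℤ/4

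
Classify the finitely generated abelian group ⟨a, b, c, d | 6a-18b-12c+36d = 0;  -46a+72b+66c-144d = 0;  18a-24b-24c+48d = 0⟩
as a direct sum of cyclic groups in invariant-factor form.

Answer: M ≅ ℤ^1 ⊕ ℤ/2 ⊕ ℤ/6 ⊕ ℤ/6

Derivation:
rank_ℚ(R)=3; free=4−3=1
SNF(R) diag = [2, 6, 6] → torsion [2, 6, 6]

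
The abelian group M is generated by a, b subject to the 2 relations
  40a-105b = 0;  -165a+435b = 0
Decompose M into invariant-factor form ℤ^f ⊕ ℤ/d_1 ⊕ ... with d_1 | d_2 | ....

rank_ℚ(R)=2; free=2−2=0
SNF(R) diag = [5, 15] → torsion [5, 15]

Answer: M ≅ ℤ/5 ⊕ ℤ/15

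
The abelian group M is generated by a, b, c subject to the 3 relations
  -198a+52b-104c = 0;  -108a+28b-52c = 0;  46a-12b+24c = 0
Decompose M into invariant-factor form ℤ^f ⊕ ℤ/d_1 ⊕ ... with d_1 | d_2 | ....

Answer: M ≅ ℤ/2 ⊕ ℤ/4 ⊕ ℤ/8

Derivation:
rank_ℚ(R)=3; free=3−3=0
SNF(R) diag = [2, 4, 8] → torsion [2, 4, 8]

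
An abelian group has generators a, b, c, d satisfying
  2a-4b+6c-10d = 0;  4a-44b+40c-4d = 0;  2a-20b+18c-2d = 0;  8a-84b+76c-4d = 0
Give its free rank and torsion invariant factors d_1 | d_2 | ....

Answer: M ≅ ℤ/2 ⊕ ℤ/4 ⊕ ℤ/4 ⊕ ℤ/4

Derivation:
rank_ℚ(R)=4; free=4−4=0
SNF(R) diag = [2, 4, 4, 4] → torsion [2, 4, 4, 4]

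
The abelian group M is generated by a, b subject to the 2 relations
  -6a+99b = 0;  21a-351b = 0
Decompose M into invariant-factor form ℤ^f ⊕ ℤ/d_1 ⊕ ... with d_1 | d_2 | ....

rank_ℚ(R)=2; free=2−2=0
SNF(R) diag = [3, 9] → torsion [3, 9]

Answer: M ≅ ℤ/3 ⊕ ℤ/9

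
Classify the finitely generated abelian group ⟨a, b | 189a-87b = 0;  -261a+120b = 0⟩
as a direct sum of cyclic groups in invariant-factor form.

rank_ℚ(R)=2; free=2−2=0
SNF(R) diag = [3, 9] → torsion [3, 9]

Answer: M ≅ ℤ/3 ⊕ ℤ/9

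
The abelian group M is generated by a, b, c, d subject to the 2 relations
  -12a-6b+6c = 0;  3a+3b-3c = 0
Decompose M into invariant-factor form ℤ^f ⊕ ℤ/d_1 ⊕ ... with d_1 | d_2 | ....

Answer: M ≅ ℤ^2 ⊕ ℤ/3 ⊕ ℤ/6

Derivation:
rank_ℚ(R)=2; free=4−2=2
SNF(R) diag = [3, 6] → torsion [3, 6]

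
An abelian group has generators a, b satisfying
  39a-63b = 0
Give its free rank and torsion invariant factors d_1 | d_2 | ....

Answer: M ≅ ℤ^1 ⊕ ℤ/3

Derivation:
rank_ℚ(R)=1; free=2−1=1
SNF(R) diag = [3] → torsion [3]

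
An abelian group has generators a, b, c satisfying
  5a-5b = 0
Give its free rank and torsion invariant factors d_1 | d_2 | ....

rank_ℚ(R)=1; free=3−1=2
SNF(R) diag = [5] → torsion [5]

Answer: M ≅ ℤ^2 ⊕ ℤ/5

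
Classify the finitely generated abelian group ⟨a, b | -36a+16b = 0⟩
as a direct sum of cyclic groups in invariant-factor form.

Answer: M ≅ ℤ^1 ⊕ ℤ/4

Derivation:
rank_ℚ(R)=1; free=2−1=1
SNF(R) diag = [4] → torsion [4]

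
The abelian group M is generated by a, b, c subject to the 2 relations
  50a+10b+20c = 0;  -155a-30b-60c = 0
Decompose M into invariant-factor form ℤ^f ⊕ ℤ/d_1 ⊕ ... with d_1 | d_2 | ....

rank_ℚ(R)=2; free=3−2=1
SNF(R) diag = [5, 10] → torsion [5, 10]

Answer: M ≅ ℤ^1 ⊕ ℤ/5 ⊕ ℤ/10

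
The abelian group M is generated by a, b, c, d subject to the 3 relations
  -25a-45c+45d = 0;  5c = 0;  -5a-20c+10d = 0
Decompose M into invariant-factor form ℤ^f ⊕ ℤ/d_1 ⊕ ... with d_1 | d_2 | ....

Answer: M ≅ ℤ^1 ⊕ ℤ/5 ⊕ ℤ/5 ⊕ ℤ/5

Derivation:
rank_ℚ(R)=3; free=4−3=1
SNF(R) diag = [5, 5, 5] → torsion [5, 5, 5]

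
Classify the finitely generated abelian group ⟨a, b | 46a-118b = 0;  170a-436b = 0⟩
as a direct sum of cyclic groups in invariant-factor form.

rank_ℚ(R)=2; free=2−2=0
SNF(R) diag = [2, 2] → torsion [2, 2]

Answer: M ≅ ℤ/2 ⊕ ℤ/2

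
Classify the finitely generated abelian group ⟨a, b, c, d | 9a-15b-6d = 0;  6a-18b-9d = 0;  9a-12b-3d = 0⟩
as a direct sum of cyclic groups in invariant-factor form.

Answer: M ≅ ℤ^1 ⊕ ℤ/3 ⊕ ℤ/3 ⊕ ℤ/9

Derivation:
rank_ℚ(R)=3; free=4−3=1
SNF(R) diag = [3, 3, 9] → torsion [3, 3, 9]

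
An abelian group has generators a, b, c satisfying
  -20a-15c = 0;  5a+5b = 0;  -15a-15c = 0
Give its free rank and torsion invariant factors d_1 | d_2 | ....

rank_ℚ(R)=3; free=3−3=0
SNF(R) diag = [5, 5, 15] → torsion [5, 5, 15]

Answer: M ≅ ℤ/5 ⊕ ℤ/5 ⊕ ℤ/15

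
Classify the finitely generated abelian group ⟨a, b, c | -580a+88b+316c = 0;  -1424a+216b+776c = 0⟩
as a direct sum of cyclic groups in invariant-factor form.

rank_ℚ(R)=2; free=3−2=1
SNF(R) diag = [4, 8] → torsion [4, 8]

Answer: M ≅ ℤ^1 ⊕ ℤ/4 ⊕ ℤ/8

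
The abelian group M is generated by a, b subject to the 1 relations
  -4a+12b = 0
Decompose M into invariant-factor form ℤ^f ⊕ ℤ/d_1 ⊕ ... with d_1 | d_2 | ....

Answer: M ≅ ℤ^1 ⊕ ℤ/4

Derivation:
rank_ℚ(R)=1; free=2−1=1
SNF(R) diag = [4] → torsion [4]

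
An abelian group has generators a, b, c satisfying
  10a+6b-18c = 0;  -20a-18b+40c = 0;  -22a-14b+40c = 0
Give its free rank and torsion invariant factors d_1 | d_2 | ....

Answer: M ≅ ℤ/2 ⊕ ℤ/2 ⊕ ℤ/2

Derivation:
rank_ℚ(R)=3; free=3−3=0
SNF(R) diag = [2, 2, 2] → torsion [2, 2, 2]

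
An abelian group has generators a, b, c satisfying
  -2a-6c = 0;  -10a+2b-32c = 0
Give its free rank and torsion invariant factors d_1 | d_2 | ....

Answer: M ≅ ℤ^1 ⊕ ℤ/2 ⊕ ℤ/2

Derivation:
rank_ℚ(R)=2; free=3−2=1
SNF(R) diag = [2, 2] → torsion [2, 2]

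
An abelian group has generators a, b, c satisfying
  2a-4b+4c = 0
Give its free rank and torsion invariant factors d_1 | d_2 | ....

rank_ℚ(R)=1; free=3−1=2
SNF(R) diag = [2] → torsion [2]

Answer: M ≅ ℤ^2 ⊕ ℤ/2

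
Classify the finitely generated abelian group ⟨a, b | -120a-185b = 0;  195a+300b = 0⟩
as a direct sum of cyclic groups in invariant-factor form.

rank_ℚ(R)=2; free=2−2=0
SNF(R) diag = [5, 15] → torsion [5, 15]

Answer: M ≅ ℤ/5 ⊕ ℤ/15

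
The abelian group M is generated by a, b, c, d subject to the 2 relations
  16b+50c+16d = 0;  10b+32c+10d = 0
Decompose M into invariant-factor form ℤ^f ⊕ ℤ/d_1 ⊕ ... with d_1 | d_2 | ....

rank_ℚ(R)=2; free=4−2=2
SNF(R) diag = [2, 6] → torsion [2, 6]

Answer: M ≅ ℤ^2 ⊕ ℤ/2 ⊕ ℤ/6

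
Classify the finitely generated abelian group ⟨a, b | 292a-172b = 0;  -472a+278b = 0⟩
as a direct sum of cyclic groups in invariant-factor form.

rank_ℚ(R)=2; free=2−2=0
SNF(R) diag = [2, 4] → torsion [2, 4]

Answer: M ≅ ℤ/2 ⊕ ℤ/4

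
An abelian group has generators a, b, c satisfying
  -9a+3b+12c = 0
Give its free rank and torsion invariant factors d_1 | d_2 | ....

Answer: M ≅ ℤ^2 ⊕ ℤ/3

Derivation:
rank_ℚ(R)=1; free=3−1=2
SNF(R) diag = [3] → torsion [3]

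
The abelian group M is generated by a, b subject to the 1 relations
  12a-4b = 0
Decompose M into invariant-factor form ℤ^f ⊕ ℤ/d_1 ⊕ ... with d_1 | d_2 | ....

Answer: M ≅ ℤ^1 ⊕ ℤ/4

Derivation:
rank_ℚ(R)=1; free=2−1=1
SNF(R) diag = [4] → torsion [4]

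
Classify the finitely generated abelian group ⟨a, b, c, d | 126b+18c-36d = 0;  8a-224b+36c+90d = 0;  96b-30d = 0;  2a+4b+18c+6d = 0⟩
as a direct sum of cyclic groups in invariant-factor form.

Answer: M ≅ ℤ/2 ⊕ ℤ/6 ⊕ ℤ/18 ⊕ ℤ/36

Derivation:
rank_ℚ(R)=4; free=4−4=0
SNF(R) diag = [2, 6, 18, 36] → torsion [2, 6, 18, 36]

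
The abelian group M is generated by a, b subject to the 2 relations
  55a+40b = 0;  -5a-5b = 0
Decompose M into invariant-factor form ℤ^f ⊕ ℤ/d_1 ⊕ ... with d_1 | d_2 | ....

rank_ℚ(R)=2; free=2−2=0
SNF(R) diag = [5, 15] → torsion [5, 15]

Answer: M ≅ ℤ/5 ⊕ ℤ/15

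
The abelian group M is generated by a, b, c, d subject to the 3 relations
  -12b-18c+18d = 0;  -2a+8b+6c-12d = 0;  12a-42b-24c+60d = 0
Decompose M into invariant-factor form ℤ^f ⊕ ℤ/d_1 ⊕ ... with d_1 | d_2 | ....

rank_ℚ(R)=3; free=4−3=1
SNF(R) diag = [2, 6, 6] → torsion [2, 6, 6]

Answer: M ≅ ℤ^1 ⊕ ℤ/2 ⊕ ℤ/6 ⊕ ℤ/6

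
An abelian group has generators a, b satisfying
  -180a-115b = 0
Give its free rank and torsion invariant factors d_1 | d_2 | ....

rank_ℚ(R)=1; free=2−1=1
SNF(R) diag = [5] → torsion [5]

Answer: M ≅ ℤ^1 ⊕ ℤ/5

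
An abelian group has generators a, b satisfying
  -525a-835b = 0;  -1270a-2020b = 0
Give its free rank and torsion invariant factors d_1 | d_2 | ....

rank_ℚ(R)=2; free=2−2=0
SNF(R) diag = [5, 10] → torsion [5, 10]

Answer: M ≅ ℤ/5 ⊕ ℤ/10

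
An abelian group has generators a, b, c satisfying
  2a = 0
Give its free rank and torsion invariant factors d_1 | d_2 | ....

rank_ℚ(R)=1; free=3−1=2
SNF(R) diag = [2] → torsion [2]

Answer: M ≅ ℤ^2 ⊕ ℤ/2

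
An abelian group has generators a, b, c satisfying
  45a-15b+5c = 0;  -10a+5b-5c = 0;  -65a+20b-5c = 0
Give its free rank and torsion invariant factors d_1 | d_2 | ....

rank_ℚ(R)=3; free=3−3=0
SNF(R) diag = [5, 5, 5] → torsion [5, 5, 5]

Answer: M ≅ ℤ/5 ⊕ ℤ/5 ⊕ ℤ/5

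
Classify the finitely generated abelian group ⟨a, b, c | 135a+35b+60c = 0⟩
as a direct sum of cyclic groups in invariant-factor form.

Answer: M ≅ ℤ^2 ⊕ ℤ/5

Derivation:
rank_ℚ(R)=1; free=3−1=2
SNF(R) diag = [5] → torsion [5]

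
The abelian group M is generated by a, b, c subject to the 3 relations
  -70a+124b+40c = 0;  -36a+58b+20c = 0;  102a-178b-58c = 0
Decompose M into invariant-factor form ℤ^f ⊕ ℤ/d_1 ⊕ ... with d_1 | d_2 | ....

rank_ℚ(R)=3; free=3−3=0
SNF(R) diag = [2, 2, 2] → torsion [2, 2, 2]

Answer: M ≅ ℤ/2 ⊕ ℤ/2 ⊕ ℤ/2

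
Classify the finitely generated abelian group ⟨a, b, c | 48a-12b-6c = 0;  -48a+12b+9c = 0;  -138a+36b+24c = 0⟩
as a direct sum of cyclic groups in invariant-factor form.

rank_ℚ(R)=3; free=3−3=0
SNF(R) diag = [3, 6, 12] → torsion [3, 6, 12]

Answer: M ≅ ℤ/3 ⊕ ℤ/6 ⊕ ℤ/12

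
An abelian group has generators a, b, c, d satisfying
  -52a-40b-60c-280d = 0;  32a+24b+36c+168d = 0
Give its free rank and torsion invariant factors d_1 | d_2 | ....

rank_ℚ(R)=2; free=4−2=2
SNF(R) diag = [4, 4] → torsion [4, 4]

Answer: M ≅ ℤ^2 ⊕ ℤ/4 ⊕ ℤ/4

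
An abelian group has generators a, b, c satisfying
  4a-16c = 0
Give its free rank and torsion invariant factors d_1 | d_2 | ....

rank_ℚ(R)=1; free=3−1=2
SNF(R) diag = [4] → torsion [4]

Answer: M ≅ ℤ^2 ⊕ ℤ/4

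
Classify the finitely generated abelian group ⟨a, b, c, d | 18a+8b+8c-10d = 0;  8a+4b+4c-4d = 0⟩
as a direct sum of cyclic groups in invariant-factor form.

Answer: M ≅ ℤ^2 ⊕ ℤ/2 ⊕ ℤ/4

Derivation:
rank_ℚ(R)=2; free=4−2=2
SNF(R) diag = [2, 4] → torsion [2, 4]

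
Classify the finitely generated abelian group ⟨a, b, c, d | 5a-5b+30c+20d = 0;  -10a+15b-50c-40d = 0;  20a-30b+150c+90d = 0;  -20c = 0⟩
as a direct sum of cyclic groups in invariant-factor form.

Answer: M ≅ ℤ/5 ⊕ ℤ/5 ⊕ ℤ/10 ⊕ ℤ/20

Derivation:
rank_ℚ(R)=4; free=4−4=0
SNF(R) diag = [5, 5, 10, 20] → torsion [5, 5, 10, 20]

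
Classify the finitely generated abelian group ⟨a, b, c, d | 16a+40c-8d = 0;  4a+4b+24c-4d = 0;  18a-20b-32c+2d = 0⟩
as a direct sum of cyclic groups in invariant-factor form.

rank_ℚ(R)=3; free=4−3=1
SNF(R) diag = [2, 4, 8] → torsion [2, 4, 8]

Answer: M ≅ ℤ^1 ⊕ ℤ/2 ⊕ ℤ/4 ⊕ ℤ/8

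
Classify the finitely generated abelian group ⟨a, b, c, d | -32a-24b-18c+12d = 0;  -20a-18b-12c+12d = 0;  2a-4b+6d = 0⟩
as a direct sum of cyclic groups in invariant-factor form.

rank_ℚ(R)=3; free=4−3=1
SNF(R) diag = [2, 2, 6] → torsion [2, 2, 6]

Answer: M ≅ ℤ^1 ⊕ ℤ/2 ⊕ ℤ/2 ⊕ ℤ/6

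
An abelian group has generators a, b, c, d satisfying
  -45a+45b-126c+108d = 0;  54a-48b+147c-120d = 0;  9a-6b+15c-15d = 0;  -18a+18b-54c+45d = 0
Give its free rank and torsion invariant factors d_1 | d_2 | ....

Answer: M ≅ ℤ/3 ⊕ ℤ/9 ⊕ ℤ/9 ⊕ ℤ/9

Derivation:
rank_ℚ(R)=4; free=4−4=0
SNF(R) diag = [3, 9, 9, 9] → torsion [3, 9, 9, 9]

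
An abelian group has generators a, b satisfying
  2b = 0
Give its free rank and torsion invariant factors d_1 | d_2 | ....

Answer: M ≅ ℤ^1 ⊕ ℤ/2

Derivation:
rank_ℚ(R)=1; free=2−1=1
SNF(R) diag = [2] → torsion [2]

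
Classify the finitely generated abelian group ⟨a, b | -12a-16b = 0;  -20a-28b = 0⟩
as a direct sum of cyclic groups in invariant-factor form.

rank_ℚ(R)=2; free=2−2=0
SNF(R) diag = [4, 4] → torsion [4, 4]

Answer: M ≅ ℤ/4 ⊕ ℤ/4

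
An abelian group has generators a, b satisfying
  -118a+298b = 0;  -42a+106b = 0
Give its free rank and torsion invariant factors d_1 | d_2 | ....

rank_ℚ(R)=2; free=2−2=0
SNF(R) diag = [2, 4] → torsion [2, 4]

Answer: M ≅ ℤ/2 ⊕ ℤ/4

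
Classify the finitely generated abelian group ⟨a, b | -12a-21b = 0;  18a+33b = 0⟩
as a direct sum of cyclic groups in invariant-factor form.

Answer: M ≅ ℤ/3 ⊕ ℤ/6

Derivation:
rank_ℚ(R)=2; free=2−2=0
SNF(R) diag = [3, 6] → torsion [3, 6]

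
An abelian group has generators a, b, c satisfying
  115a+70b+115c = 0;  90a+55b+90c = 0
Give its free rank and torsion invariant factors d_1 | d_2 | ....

Answer: M ≅ ℤ^1 ⊕ ℤ/5 ⊕ ℤ/5

Derivation:
rank_ℚ(R)=2; free=3−2=1
SNF(R) diag = [5, 5] → torsion [5, 5]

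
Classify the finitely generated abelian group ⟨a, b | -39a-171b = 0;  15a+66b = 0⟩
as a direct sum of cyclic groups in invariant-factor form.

Answer: M ≅ ℤ/3 ⊕ ℤ/3

Derivation:
rank_ℚ(R)=2; free=2−2=0
SNF(R) diag = [3, 3] → torsion [3, 3]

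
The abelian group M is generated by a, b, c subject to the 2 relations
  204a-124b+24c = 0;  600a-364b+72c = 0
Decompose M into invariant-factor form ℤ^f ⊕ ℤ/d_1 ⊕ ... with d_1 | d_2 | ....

rank_ℚ(R)=2; free=3−2=1
SNF(R) diag = [4, 12] → torsion [4, 12]

Answer: M ≅ ℤ^1 ⊕ ℤ/4 ⊕ ℤ/12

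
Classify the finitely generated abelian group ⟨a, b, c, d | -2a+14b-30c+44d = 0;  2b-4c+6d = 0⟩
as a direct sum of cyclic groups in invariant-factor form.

Answer: M ≅ ℤ^2 ⊕ ℤ/2 ⊕ ℤ/2

Derivation:
rank_ℚ(R)=2; free=4−2=2
SNF(R) diag = [2, 2] → torsion [2, 2]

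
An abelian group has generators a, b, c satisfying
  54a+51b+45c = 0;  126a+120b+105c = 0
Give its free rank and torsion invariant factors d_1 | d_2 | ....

Answer: M ≅ ℤ^1 ⊕ ℤ/3 ⊕ ℤ/3

Derivation:
rank_ℚ(R)=2; free=3−2=1
SNF(R) diag = [3, 3] → torsion [3, 3]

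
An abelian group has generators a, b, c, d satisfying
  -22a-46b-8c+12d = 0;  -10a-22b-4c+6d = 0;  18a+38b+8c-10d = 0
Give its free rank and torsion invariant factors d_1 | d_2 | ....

rank_ℚ(R)=3; free=4−3=1
SNF(R) diag = [2, 2, 4] → torsion [2, 2, 4]

Answer: M ≅ ℤ^1 ⊕ ℤ/2 ⊕ ℤ/2 ⊕ ℤ/4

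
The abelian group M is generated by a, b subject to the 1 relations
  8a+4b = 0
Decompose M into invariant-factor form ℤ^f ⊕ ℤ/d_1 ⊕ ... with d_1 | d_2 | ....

rank_ℚ(R)=1; free=2−1=1
SNF(R) diag = [4] → torsion [4]

Answer: M ≅ ℤ^1 ⊕ ℤ/4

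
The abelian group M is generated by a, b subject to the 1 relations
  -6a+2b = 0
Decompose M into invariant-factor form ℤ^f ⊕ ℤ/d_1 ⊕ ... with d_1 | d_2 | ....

Answer: M ≅ ℤ^1 ⊕ ℤ/2

Derivation:
rank_ℚ(R)=1; free=2−1=1
SNF(R) diag = [2] → torsion [2]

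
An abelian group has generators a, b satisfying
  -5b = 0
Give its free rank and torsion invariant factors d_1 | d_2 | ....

Answer: M ≅ ℤ^1 ⊕ ℤ/5

Derivation:
rank_ℚ(R)=1; free=2−1=1
SNF(R) diag = [5] → torsion [5]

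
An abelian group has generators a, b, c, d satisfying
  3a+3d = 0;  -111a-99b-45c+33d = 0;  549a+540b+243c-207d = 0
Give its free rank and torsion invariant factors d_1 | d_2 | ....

Answer: M ≅ ℤ^1 ⊕ ℤ/3 ⊕ ℤ/9 ⊕ ℤ/27

Derivation:
rank_ℚ(R)=3; free=4−3=1
SNF(R) diag = [3, 9, 27] → torsion [3, 9, 27]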